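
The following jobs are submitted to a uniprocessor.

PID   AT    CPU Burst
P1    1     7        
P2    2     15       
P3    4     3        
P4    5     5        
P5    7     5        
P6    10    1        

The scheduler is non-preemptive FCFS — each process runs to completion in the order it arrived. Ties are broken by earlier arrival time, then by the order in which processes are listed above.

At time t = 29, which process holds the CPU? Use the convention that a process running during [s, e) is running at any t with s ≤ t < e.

P4

Timeline: | idle 0-1 | P1 1-8 | P2 8-23 | P3 23-26 | P4 26-31 | P5 31-36 | P6 36-37 |
Completion: P1=8  P2=23  P3=26  P4=31  P5=36  P6=37
Turnaround (C−A): P1=7  P2=21  P3=22  P4=26  P5=29  P6=27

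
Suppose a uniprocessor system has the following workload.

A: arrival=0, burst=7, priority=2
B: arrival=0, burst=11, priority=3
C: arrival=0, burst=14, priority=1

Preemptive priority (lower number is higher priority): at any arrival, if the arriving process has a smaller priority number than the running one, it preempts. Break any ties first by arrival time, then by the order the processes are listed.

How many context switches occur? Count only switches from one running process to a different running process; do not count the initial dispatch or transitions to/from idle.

2

Schedule: | C 0-14 | A 14-21 | B 21-32 |
Completion: A=21  B=32  C=14
Turnaround (C−A): A=21  B=32  C=14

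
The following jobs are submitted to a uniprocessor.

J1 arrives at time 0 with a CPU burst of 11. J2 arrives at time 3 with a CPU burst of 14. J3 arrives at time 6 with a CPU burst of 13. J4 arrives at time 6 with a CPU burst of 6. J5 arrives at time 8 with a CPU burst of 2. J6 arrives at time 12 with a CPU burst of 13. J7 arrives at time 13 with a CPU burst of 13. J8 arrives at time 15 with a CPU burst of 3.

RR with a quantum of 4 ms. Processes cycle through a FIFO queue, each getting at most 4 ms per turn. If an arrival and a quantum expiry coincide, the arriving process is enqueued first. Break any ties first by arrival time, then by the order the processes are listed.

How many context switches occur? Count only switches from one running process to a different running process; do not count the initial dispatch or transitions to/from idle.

22

Gantt: | J1 0-4 | J2 4-8 | J1 8-12 | J3 12-16 | J4 16-20 | J5 20-22 | J2 22-26 | J6 26-30 | J1 30-33 | J7 33-37 | J8 37-40 | J3 40-44 | J4 44-46 | J2 46-50 | J6 50-54 | J7 54-58 | J3 58-62 | J2 62-64 | J6 64-68 | J7 68-72 | J3 72-73 | J6 73-74 | J7 74-75 |
Completion: J1=33  J2=64  J3=73  J4=46  J5=22  J6=74  J7=75  J8=40
Turnaround (C−A): J1=33  J2=61  J3=67  J4=40  J5=14  J6=62  J7=62  J8=25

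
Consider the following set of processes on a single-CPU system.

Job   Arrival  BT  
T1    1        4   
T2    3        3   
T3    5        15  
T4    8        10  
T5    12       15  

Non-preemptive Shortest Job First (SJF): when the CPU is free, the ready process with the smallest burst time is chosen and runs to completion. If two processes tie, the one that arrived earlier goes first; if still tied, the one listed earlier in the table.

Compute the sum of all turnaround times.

Schedule: | idle 0-1 | T1 1-5 | T2 5-8 | T4 8-18 | T3 18-33 | T5 33-48 |
Completion: T1=5  T2=8  T3=33  T4=18  T5=48
Turnaround (C−A): T1=4  T2=5  T3=28  T4=10  T5=36
Turnaround = completion − arrival: T1=4, T2=5, T3=28, T4=10, T5=36
Total turnaround = 4 + 5 + 28 + 10 + 36 = 83

83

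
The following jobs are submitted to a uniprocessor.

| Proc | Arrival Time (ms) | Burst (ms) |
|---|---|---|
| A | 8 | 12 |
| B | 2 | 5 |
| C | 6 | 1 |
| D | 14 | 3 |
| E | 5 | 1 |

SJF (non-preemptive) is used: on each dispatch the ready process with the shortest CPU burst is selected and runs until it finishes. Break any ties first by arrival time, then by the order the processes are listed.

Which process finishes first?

Schedule: | idle 0-2 | B 2-7 | E 7-8 | C 8-9 | A 9-21 | D 21-24 |
Completion: A=21  B=7  C=9  D=24  E=8
Turnaround (C−A): A=13  B=5  C=3  D=10  E=3
Finish order: B → E → C → A → D

B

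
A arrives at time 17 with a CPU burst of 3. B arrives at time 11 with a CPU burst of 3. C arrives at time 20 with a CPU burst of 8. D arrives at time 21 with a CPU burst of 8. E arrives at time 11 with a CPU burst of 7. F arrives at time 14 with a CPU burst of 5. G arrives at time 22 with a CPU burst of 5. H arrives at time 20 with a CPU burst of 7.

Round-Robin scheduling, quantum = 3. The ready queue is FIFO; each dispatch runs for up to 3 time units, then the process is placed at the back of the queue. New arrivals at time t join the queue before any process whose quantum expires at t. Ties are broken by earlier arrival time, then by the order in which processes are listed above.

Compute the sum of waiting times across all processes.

Gantt: | idle 0-11 | B 11-14 | E 14-17 | F 17-20 | A 20-23 | E 23-26 | C 26-29 | H 29-32 | F 32-34 | D 34-37 | G 37-40 | E 40-41 | C 41-44 | H 44-47 | D 47-50 | G 50-52 | C 52-54 | H 54-55 | D 55-57 |
Completion: A=23  B=14  C=54  D=57  E=41  F=34  G=52  H=55
Waiting = turnaround − burst: A=3, B=0, C=26, D=28, E=23, F=15, G=25, H=28
Total waiting = 3 + 0 + 26 + 28 + 23 + 15 + 25 + 28 = 148

148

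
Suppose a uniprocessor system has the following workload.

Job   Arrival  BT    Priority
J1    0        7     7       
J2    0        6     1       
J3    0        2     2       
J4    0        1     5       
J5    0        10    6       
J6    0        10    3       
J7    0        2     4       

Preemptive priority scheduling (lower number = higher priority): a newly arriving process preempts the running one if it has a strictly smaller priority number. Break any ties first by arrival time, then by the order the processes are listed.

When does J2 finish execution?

Schedule: | J2 0-6 | J3 6-8 | J6 8-18 | J7 18-20 | J4 20-21 | J5 21-31 | J1 31-38 |
Completion: J1=38  J2=6  J3=8  J4=21  J5=31  J6=18  J7=20

6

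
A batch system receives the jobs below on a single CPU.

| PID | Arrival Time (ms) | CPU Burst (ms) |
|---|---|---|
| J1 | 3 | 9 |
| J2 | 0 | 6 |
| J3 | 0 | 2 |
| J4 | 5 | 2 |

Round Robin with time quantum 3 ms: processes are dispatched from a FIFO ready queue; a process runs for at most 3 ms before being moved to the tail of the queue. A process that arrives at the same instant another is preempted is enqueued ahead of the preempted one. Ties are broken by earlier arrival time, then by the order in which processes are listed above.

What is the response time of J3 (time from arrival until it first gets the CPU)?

Gantt: | J2 0-3 | J3 3-5 | J1 5-8 | J2 8-11 | J4 11-13 | J1 13-19 |
Completion: J1=19  J2=11  J3=5  J4=13
Turnaround (C−A): J1=16  J2=11  J3=5  J4=8
Response(J3) = first start − arrival = 3 − 0 = 3

3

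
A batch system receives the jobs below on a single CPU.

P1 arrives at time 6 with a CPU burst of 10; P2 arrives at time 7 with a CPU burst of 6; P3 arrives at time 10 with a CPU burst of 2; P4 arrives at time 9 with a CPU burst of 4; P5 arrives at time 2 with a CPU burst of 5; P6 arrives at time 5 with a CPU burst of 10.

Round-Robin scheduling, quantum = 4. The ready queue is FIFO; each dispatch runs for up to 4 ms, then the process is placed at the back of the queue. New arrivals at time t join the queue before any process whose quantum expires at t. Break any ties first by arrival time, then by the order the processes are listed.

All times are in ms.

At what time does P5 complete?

Gantt: | idle 0-2 | P5 2-6 | P6 6-10 | P1 10-14 | P5 14-15 | P2 15-19 | P4 19-23 | P3 23-25 | P6 25-29 | P1 29-33 | P2 33-35 | P6 35-37 | P1 37-39 |
Completion: P1=39  P2=35  P3=25  P4=23  P5=15  P6=37
Turnaround (C−A): P1=33  P2=28  P3=15  P4=14  P5=13  P6=32

15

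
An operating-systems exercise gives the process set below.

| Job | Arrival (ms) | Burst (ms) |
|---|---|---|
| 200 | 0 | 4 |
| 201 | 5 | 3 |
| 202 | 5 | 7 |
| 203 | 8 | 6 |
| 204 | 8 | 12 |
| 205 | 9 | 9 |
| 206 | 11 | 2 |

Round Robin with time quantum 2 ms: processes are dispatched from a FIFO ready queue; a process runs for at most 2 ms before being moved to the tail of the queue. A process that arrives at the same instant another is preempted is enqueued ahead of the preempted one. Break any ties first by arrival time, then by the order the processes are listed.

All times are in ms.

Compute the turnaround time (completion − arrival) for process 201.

Schedule: | 200 0-4 | idle 4-5 | 201 5-7 | 202 7-9 | 201 9-10 | 203 10-12 | 204 12-14 | 205 14-16 | 202 16-18 | 206 18-20 | 203 20-22 | 204 22-24 | 205 24-26 | 202 26-28 | 203 28-30 | 204 30-32 | 205 32-34 | 202 34-35 | 204 35-37 | 205 37-39 | 204 39-41 | 205 41-42 | 204 42-44 |
Completion: 200=4  201=10  202=35  203=30  204=44  205=42  206=20
Turnaround (C−A): 200=4  201=5  202=30  203=22  204=36  205=33  206=9
Turnaround(201) = completion − arrival = 10 − 5 = 5

5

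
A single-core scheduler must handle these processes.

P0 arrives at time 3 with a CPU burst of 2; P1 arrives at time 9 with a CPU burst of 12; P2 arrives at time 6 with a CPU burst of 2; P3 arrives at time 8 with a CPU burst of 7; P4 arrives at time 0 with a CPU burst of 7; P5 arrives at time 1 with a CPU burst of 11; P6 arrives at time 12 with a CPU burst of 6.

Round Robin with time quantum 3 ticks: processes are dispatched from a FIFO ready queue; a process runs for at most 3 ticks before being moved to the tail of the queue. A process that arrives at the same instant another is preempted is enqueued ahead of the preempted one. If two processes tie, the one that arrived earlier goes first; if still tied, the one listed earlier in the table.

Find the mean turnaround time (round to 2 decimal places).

Gantt: | P4 0-3 | P5 3-6 | P0 6-8 | P4 8-11 | P2 11-13 | P5 13-16 | P3 16-19 | P1 19-22 | P4 22-23 | P6 23-26 | P5 26-29 | P3 29-32 | P1 32-35 | P6 35-38 | P5 38-40 | P3 40-41 | P1 41-47 |
Completion: P0=8  P1=47  P2=13  P3=41  P4=23  P5=40  P6=38
Turnaround (C−A): P0=5  P1=38  P2=7  P3=33  P4=23  P5=39  P6=26
Turnaround times: P0=5, P1=38, P2=7, P3=33, P4=23, P5=39, P6=26
Average turnaround = (5+38+7+33+23+39+26) / 7 = 171/7 = 24.43

24.43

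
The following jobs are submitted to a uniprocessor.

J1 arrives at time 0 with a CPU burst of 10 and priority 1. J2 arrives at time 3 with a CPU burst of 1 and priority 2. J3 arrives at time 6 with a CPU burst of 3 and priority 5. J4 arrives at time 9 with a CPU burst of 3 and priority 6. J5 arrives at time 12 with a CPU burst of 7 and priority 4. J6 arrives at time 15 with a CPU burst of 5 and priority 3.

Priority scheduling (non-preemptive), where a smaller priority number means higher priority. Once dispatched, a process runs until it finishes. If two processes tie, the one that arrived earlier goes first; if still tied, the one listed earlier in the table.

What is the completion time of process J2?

11

Schedule: | J1 0-10 | J2 10-11 | J3 11-14 | J5 14-21 | J6 21-26 | J4 26-29 |
Completion: J1=10  J2=11  J3=14  J4=29  J5=21  J6=26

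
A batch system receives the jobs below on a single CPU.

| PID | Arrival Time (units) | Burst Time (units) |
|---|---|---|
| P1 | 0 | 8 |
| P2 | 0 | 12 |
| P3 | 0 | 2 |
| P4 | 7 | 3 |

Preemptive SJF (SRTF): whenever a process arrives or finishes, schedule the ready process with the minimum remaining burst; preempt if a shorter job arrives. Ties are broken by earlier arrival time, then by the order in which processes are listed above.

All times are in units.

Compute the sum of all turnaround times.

Gantt: | P3 0-2 | P1 2-10 | P4 10-13 | P2 13-25 |
Completion: P1=10  P2=25  P3=2  P4=13
Turnaround = completion − arrival: P1=10, P2=25, P3=2, P4=6
Total turnaround = 10 + 25 + 2 + 6 = 43

43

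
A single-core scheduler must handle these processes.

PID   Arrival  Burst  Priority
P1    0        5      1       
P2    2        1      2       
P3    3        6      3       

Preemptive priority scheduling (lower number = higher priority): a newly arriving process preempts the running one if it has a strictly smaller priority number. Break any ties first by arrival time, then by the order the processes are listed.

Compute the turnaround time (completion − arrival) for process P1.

5

Timeline: | P1 0-5 | P2 5-6 | P3 6-12 |
Completion: P1=5  P2=6  P3=12
Turnaround(P1) = completion − arrival = 5 − 0 = 5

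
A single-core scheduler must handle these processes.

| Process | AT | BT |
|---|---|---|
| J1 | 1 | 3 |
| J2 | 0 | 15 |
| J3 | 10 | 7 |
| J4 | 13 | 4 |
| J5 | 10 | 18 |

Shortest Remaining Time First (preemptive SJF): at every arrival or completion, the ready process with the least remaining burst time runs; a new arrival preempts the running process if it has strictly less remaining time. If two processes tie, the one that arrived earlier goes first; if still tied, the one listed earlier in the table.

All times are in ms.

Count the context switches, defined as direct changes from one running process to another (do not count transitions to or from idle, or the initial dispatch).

Schedule: | J2 0-1 | J1 1-4 | J2 4-10 | J3 10-17 | J4 17-21 | J2 21-29 | J5 29-47 |
Completion: J1=4  J2=29  J3=17  J4=21  J5=47

6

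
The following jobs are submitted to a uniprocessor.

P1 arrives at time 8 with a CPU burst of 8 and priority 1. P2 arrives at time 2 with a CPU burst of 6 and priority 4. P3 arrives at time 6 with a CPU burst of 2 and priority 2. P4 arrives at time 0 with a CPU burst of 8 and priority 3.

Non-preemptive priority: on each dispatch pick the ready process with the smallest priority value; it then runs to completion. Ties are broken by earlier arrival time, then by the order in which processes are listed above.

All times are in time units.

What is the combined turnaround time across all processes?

Schedule: | P4 0-8 | P1 8-16 | P3 16-18 | P2 18-24 |
Completion: P1=16  P2=24  P3=18  P4=8
Turnaround (C−A): P1=8  P2=22  P3=12  P4=8
Turnaround = completion − arrival: P1=8, P2=22, P3=12, P4=8
Total turnaround = 8 + 22 + 12 + 8 = 50

50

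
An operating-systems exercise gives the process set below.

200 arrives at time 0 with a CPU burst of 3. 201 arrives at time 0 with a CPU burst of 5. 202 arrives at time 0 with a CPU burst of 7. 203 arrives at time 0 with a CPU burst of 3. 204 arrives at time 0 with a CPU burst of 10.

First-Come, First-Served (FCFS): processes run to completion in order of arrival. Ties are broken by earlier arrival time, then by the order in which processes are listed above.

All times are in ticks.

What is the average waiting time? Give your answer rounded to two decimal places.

8.80

Timeline: | 200 0-3 | 201 3-8 | 202 8-15 | 203 15-18 | 204 18-28 |
Completion: 200=3  201=8  202=15  203=18  204=28
Waiting times: 200=0, 201=3, 202=8, 203=15, 204=18
Average waiting = (0+3+8+15+18) / 5 = 44/5 = 8.80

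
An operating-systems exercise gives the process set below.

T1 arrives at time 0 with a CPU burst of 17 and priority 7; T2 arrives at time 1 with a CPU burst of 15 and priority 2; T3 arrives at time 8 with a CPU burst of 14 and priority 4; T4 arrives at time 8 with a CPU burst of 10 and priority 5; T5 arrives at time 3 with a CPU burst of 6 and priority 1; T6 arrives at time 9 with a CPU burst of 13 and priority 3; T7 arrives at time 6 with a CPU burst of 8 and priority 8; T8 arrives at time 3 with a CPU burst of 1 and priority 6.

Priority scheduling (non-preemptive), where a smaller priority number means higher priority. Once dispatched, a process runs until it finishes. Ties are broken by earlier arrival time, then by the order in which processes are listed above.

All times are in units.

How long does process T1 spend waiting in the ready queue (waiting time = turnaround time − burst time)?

0

Gantt: | T1 0-17 | T5 17-23 | T2 23-38 | T6 38-51 | T3 51-65 | T4 65-75 | T8 75-76 | T7 76-84 |
Completion: T1=17  T2=38  T3=65  T4=75  T5=23  T6=51  T7=84  T8=76
Waiting(T1) = turnaround − burst = 17 − 17 = 0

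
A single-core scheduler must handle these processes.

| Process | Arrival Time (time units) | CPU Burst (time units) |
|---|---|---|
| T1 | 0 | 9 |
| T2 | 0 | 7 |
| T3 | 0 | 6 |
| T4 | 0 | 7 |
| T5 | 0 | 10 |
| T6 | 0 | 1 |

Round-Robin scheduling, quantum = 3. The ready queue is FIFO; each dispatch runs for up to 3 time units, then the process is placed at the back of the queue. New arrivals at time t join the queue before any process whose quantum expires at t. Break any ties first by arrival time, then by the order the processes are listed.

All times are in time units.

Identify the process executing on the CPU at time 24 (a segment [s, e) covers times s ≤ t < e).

T3

Timeline: | T1 0-3 | T2 3-6 | T3 6-9 | T4 9-12 | T5 12-15 | T6 15-16 | T1 16-19 | T2 19-22 | T3 22-25 | T4 25-28 | T5 28-31 | T1 31-34 | T2 34-35 | T4 35-36 | T5 36-40 |
Completion: T1=34  T2=35  T3=25  T4=36  T5=40  T6=16
Turnaround (C−A): T1=34  T2=35  T3=25  T4=36  T5=40  T6=16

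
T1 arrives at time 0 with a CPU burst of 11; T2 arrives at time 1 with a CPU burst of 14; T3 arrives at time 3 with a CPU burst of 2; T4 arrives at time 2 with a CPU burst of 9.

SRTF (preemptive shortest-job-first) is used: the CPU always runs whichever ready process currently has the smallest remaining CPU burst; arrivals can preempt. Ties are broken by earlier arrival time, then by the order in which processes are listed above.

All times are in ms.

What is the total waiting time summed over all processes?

Schedule: | T1 0-3 | T3 3-5 | T1 5-13 | T4 13-22 | T2 22-36 |
Completion: T1=13  T2=36  T3=5  T4=22
Turnaround (C−A): T1=13  T2=35  T3=2  T4=20
Waiting = turnaround − burst: T1=2, T2=21, T3=0, T4=11
Total waiting = 2 + 21 + 0 + 11 = 34

34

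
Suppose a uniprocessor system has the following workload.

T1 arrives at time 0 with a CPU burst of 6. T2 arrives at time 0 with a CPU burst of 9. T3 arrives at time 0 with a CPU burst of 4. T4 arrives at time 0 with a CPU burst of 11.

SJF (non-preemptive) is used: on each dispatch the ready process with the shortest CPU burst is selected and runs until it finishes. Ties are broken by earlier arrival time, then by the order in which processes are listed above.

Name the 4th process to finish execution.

T4

Timeline: | T3 0-4 | T1 4-10 | T2 10-19 | T4 19-30 |
Completion: T1=10  T2=19  T3=4  T4=30
Finish order: T3 → T1 → T2 → T4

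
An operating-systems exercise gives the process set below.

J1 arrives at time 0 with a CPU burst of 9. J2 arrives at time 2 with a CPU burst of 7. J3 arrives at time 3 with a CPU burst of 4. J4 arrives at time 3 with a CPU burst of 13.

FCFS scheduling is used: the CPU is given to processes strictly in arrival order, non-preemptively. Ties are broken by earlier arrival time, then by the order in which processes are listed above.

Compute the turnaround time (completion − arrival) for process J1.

Schedule: | J1 0-9 | J2 9-16 | J3 16-20 | J4 20-33 |
Completion: J1=9  J2=16  J3=20  J4=33
Turnaround (C−A): J1=9  J2=14  J3=17  J4=30
Turnaround(J1) = completion − arrival = 9 − 0 = 9

9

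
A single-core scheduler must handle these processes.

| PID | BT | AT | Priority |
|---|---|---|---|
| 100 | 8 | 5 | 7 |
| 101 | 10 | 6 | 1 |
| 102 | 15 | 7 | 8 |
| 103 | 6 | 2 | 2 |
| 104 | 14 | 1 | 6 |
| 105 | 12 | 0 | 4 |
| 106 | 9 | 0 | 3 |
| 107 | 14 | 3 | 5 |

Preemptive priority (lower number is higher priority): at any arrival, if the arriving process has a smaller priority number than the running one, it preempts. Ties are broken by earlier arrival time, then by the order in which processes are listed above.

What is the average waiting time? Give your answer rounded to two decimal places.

Timeline: | 106 0-2 | 103 2-6 | 101 6-16 | 103 16-18 | 106 18-25 | 105 25-37 | 107 37-51 | 104 51-65 | 100 65-73 | 102 73-88 |
Completion: 100=73  101=16  102=88  103=18  104=65  105=37  106=25  107=51
Turnaround (C−A): 100=68  101=10  102=81  103=16  104=64  105=37  106=25  107=48
Waiting times: 100=60, 101=0, 102=66, 103=10, 104=50, 105=25, 106=16, 107=34
Average waiting = (60+0+66+10+50+25+16+34) / 8 = 261/8 = 32.63

32.63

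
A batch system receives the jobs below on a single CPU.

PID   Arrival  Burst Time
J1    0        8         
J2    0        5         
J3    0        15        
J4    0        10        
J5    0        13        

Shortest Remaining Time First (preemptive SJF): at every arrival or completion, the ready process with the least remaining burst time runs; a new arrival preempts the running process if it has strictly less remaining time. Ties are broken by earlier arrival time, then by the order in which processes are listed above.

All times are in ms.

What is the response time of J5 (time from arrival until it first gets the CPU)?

Timeline: | J2 0-5 | J1 5-13 | J4 13-23 | J5 23-36 | J3 36-51 |
Completion: J1=13  J2=5  J3=51  J4=23  J5=36
Turnaround (C−A): J1=13  J2=5  J3=51  J4=23  J5=36
Response(J5) = first start − arrival = 23 − 0 = 23

23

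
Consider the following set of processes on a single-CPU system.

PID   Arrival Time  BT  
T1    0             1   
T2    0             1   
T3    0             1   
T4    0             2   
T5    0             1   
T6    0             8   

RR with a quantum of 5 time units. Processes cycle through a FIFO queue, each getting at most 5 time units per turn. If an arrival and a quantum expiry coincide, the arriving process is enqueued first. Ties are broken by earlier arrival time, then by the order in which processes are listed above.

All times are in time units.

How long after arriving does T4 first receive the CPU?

Schedule: | T1 0-1 | T2 1-2 | T3 2-3 | T4 3-5 | T5 5-6 | T6 6-14 |
Completion: T1=1  T2=2  T3=3  T4=5  T5=6  T6=14
Turnaround (C−A): T1=1  T2=2  T3=3  T4=5  T5=6  T6=14
Response(T4) = first start − arrival = 3 − 0 = 3

3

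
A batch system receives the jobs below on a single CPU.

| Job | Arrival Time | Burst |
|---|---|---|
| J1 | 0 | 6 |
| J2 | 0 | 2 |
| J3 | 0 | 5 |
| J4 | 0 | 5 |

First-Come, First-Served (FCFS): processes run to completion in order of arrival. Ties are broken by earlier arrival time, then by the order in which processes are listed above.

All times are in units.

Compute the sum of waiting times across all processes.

27

Gantt: | J1 0-6 | J2 6-8 | J3 8-13 | J4 13-18 |
Completion: J1=6  J2=8  J3=13  J4=18
Turnaround (C−A): J1=6  J2=8  J3=13  J4=18
Waiting = turnaround − burst: J1=0, J2=6, J3=8, J4=13
Total waiting = 0 + 6 + 8 + 13 = 27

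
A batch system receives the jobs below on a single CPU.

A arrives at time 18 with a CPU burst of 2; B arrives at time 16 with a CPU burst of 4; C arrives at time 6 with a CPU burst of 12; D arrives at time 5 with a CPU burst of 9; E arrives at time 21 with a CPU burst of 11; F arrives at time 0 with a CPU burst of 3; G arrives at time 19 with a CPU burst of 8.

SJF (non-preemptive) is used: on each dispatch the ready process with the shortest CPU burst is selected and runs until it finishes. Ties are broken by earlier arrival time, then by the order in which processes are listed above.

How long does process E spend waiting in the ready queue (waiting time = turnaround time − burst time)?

Timeline: | F 0-3 | idle 3-5 | D 5-14 | C 14-26 | A 26-28 | B 28-32 | G 32-40 | E 40-51 |
Completion: A=28  B=32  C=26  D=14  E=51  F=3  G=40
Turnaround (C−A): A=10  B=16  C=20  D=9  E=30  F=3  G=21
Waiting(E) = turnaround − burst = 30 − 11 = 19

19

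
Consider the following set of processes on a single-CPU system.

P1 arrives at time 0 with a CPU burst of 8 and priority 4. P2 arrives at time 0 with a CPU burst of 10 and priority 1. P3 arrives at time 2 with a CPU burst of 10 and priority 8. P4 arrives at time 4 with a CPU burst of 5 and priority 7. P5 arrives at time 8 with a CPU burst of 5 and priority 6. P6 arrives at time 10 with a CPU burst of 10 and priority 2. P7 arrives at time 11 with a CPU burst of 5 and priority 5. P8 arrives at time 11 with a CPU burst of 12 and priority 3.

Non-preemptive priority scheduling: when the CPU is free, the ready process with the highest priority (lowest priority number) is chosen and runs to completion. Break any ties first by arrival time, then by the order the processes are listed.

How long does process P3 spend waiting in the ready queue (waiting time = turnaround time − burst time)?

53

Gantt: | P2 0-10 | P6 10-20 | P8 20-32 | P1 32-40 | P7 40-45 | P5 45-50 | P4 50-55 | P3 55-65 |
Completion: P1=40  P2=10  P3=65  P4=55  P5=50  P6=20  P7=45  P8=32
Turnaround (C−A): P1=40  P2=10  P3=63  P4=51  P5=42  P6=10  P7=34  P8=21
Waiting(P3) = turnaround − burst = 63 − 10 = 53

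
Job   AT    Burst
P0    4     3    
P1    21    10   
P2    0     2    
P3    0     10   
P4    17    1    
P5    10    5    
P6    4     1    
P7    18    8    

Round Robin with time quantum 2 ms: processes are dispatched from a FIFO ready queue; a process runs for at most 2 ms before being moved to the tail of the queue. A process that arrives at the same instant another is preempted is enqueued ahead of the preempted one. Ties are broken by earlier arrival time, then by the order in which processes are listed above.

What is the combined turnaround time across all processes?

Gantt: | P2 0-2 | P3 2-4 | P0 4-6 | P6 6-7 | P3 7-9 | P0 9-10 | P3 10-12 | P5 12-14 | P3 14-16 | P5 16-18 | P3 18-20 | P4 20-21 | P7 21-23 | P5 23-24 | P1 24-26 | P7 26-28 | P1 28-30 | P7 30-32 | P1 32-34 | P7 34-36 | P1 36-40 |
Completion: P0=10  P1=40  P2=2  P3=20  P4=21  P5=24  P6=7  P7=36
Turnaround (C−A): P0=6  P1=19  P2=2  P3=20  P4=4  P5=14  P6=3  P7=18
Turnaround = completion − arrival: P0=6, P1=19, P2=2, P3=20, P4=4, P5=14, P6=3, P7=18
Total turnaround = 6 + 19 + 2 + 20 + 4 + 14 + 3 + 18 = 86

86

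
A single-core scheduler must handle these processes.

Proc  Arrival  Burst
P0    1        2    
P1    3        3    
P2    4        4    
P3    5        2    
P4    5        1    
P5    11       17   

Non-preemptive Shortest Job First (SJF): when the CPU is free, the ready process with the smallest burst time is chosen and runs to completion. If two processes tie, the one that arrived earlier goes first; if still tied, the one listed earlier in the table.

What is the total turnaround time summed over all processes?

Gantt: | idle 0-1 | P0 1-3 | P1 3-6 | P4 6-7 | P3 7-9 | P2 9-13 | P5 13-30 |
Completion: P0=3  P1=6  P2=13  P3=9  P4=7  P5=30
Turnaround = completion − arrival: P0=2, P1=3, P2=9, P3=4, P4=2, P5=19
Total turnaround = 2 + 3 + 9 + 4 + 2 + 19 = 39

39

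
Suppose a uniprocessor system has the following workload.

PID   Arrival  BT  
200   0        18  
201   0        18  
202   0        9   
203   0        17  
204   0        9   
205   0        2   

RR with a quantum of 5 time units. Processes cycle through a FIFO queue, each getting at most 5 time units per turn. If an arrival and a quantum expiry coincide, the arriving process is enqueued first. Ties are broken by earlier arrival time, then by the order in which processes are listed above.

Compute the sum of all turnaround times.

330

Gantt: | 200 0-5 | 201 5-10 | 202 10-15 | 203 15-20 | 204 20-25 | 205 25-27 | 200 27-32 | 201 32-37 | 202 37-41 | 203 41-46 | 204 46-50 | 200 50-55 | 201 55-60 | 203 60-65 | 200 65-68 | 201 68-71 | 203 71-73 |
Completion: 200=68  201=71  202=41  203=73  204=50  205=27
Turnaround = completion − arrival: 200=68, 201=71, 202=41, 203=73, 204=50, 205=27
Total turnaround = 68 + 71 + 41 + 73 + 50 + 27 = 330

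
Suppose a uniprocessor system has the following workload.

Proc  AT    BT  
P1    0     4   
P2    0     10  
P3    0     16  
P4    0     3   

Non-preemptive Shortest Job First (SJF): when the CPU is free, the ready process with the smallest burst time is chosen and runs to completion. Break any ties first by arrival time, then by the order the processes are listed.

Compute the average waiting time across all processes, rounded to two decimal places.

Schedule: | P4 0-3 | P1 3-7 | P2 7-17 | P3 17-33 |
Completion: P1=7  P2=17  P3=33  P4=3
Turnaround (C−A): P1=7  P2=17  P3=33  P4=3
Waiting times: P1=3, P2=7, P3=17, P4=0
Average waiting = (3+7+17+0) / 4 = 27/4 = 6.75

6.75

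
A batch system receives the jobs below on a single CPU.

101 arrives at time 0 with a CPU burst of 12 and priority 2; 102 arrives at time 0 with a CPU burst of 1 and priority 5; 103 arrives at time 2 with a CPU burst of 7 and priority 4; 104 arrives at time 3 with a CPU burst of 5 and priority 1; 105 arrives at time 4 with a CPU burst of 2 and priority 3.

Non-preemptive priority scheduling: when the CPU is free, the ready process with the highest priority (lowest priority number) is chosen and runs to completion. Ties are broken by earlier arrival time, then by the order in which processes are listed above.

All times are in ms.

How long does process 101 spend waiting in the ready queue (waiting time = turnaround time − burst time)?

Schedule: | 101 0-12 | 104 12-17 | 105 17-19 | 103 19-26 | 102 26-27 |
Completion: 101=12  102=27  103=26  104=17  105=19
Turnaround (C−A): 101=12  102=27  103=24  104=14  105=15
Waiting(101) = turnaround − burst = 12 − 12 = 0

0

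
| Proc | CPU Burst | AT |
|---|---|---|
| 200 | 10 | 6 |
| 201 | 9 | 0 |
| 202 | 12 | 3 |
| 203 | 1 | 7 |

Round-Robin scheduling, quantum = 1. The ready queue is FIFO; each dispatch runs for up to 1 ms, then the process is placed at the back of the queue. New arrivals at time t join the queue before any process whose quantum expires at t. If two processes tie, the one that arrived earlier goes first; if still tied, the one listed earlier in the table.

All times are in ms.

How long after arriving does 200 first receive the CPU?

Timeline: | 201 0-3 | 202 3-4 | 201 4-5 | 202 5-6 | 201 6-7 | 200 7-8 | 202 8-9 | 203 9-10 | 201 10-11 | 200 11-12 | 202 12-13 | 201 13-14 | 200 14-15 | 202 15-16 | 201 16-17 | 200 17-18 | 202 18-19 | 201 19-20 | 200 20-21 | 202 21-22 | 200 22-23 | 202 23-24 | 200 24-25 | 202 25-26 | 200 26-27 | 202 27-28 | 200 28-29 | 202 29-30 | 200 30-31 | 202 31-32 |
Completion: 200=31  201=20  202=32  203=10
Response(200) = first start − arrival = 7 − 6 = 1

1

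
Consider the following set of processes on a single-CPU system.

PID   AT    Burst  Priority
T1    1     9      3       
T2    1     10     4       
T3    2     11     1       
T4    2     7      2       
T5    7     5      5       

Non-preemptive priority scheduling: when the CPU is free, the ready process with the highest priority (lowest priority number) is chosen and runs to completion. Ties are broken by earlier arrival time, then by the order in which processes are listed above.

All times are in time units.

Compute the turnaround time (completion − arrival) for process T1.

9

Timeline: | idle 0-1 | T1 1-10 | T3 10-21 | T4 21-28 | T2 28-38 | T5 38-43 |
Completion: T1=10  T2=38  T3=21  T4=28  T5=43
Turnaround(T1) = completion − arrival = 10 − 1 = 9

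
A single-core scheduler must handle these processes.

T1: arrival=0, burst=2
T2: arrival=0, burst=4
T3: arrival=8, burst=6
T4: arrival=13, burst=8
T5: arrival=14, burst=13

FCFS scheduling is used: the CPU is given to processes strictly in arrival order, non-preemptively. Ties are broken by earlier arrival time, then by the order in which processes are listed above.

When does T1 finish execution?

Gantt: | T1 0-2 | T2 2-6 | idle 6-8 | T3 8-14 | T4 14-22 | T5 22-35 |
Completion: T1=2  T2=6  T3=14  T4=22  T5=35
Turnaround (C−A): T1=2  T2=6  T3=6  T4=9  T5=21

2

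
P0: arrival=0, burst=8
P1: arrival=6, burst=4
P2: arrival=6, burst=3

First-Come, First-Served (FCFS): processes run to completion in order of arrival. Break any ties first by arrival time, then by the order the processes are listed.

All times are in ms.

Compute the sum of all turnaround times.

Timeline: | P0 0-8 | P1 8-12 | P2 12-15 |
Completion: P0=8  P1=12  P2=15
Turnaround = completion − arrival: P0=8, P1=6, P2=9
Total turnaround = 8 + 6 + 9 = 23

23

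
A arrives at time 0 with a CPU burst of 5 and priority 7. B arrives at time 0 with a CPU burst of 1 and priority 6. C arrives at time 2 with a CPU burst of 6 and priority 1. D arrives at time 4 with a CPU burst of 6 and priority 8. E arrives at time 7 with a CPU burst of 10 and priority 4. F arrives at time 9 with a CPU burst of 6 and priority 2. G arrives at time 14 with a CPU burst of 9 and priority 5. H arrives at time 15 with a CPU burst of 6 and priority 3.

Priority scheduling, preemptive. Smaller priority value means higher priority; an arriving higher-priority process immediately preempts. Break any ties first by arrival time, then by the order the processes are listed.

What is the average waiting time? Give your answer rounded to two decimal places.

Schedule: | B 0-1 | A 1-2 | C 2-8 | E 8-9 | F 9-15 | H 15-21 | E 21-30 | G 30-39 | A 39-43 | D 43-49 |
Completion: A=43  B=1  C=8  D=49  E=30  F=15  G=39  H=21
Waiting times: A=38, B=0, C=0, D=39, E=13, F=0, G=16, H=0
Average waiting = (38+0+0+39+13+0+16+0) / 8 = 106/8 = 13.25

13.25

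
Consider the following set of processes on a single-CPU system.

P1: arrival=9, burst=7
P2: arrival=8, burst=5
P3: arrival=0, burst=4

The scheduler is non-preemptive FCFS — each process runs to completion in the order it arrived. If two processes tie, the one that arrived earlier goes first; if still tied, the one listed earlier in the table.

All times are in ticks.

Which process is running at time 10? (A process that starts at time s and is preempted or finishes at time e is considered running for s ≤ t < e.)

Schedule: | P3 0-4 | idle 4-8 | P2 8-13 | P1 13-20 |
Completion: P1=20  P2=13  P3=4

P2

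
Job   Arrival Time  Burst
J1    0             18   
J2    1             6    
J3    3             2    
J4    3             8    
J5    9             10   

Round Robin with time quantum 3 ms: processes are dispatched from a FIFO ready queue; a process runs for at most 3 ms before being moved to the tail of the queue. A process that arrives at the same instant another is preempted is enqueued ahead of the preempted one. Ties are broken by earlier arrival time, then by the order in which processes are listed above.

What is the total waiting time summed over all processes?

Timeline: | J1 0-3 | J2 3-6 | J3 6-8 | J4 8-11 | J1 11-14 | J2 14-17 | J5 17-20 | J4 20-23 | J1 23-26 | J5 26-29 | J4 29-31 | J1 31-34 | J5 34-37 | J1 37-40 | J5 40-41 | J1 41-44 |
Completion: J1=44  J2=17  J3=8  J4=31  J5=41
Turnaround (C−A): J1=44  J2=16  J3=5  J4=28  J5=32
Waiting = turnaround − burst: J1=26, J2=10, J3=3, J4=20, J5=22
Total waiting = 26 + 10 + 3 + 20 + 22 = 81

81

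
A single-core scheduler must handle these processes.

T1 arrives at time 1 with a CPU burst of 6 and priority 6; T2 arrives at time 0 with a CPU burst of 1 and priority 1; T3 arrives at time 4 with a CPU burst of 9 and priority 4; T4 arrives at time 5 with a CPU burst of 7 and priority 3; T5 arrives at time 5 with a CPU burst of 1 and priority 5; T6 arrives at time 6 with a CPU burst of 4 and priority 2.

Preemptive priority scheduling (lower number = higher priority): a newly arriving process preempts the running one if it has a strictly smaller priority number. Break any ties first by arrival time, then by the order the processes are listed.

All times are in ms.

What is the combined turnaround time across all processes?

Schedule: | T2 0-1 | T1 1-4 | T3 4-5 | T4 5-6 | T6 6-10 | T4 10-16 | T3 16-24 | T5 24-25 | T1 25-28 |
Completion: T1=28  T2=1  T3=24  T4=16  T5=25  T6=10
Turnaround = completion − arrival: T1=27, T2=1, T3=20, T4=11, T5=20, T6=4
Total turnaround = 27 + 1 + 20 + 11 + 20 + 4 = 83

83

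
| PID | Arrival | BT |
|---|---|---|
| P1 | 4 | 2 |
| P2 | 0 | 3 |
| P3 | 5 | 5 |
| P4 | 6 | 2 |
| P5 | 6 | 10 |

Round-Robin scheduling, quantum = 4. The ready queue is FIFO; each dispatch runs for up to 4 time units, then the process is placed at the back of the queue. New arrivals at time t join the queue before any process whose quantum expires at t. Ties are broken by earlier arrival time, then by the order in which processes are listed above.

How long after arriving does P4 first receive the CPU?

4

Timeline: | P2 0-3 | idle 3-4 | P1 4-6 | P3 6-10 | P4 10-12 | P5 12-16 | P3 16-17 | P5 17-23 |
Completion: P1=6  P2=3  P3=17  P4=12  P5=23
Turnaround (C−A): P1=2  P2=3  P3=12  P4=6  P5=17
Response(P4) = first start − arrival = 10 − 6 = 4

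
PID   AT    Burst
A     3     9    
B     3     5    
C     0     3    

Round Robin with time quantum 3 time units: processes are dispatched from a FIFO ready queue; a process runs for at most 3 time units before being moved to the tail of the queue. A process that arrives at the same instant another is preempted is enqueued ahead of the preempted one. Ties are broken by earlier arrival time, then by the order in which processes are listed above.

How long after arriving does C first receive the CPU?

Gantt: | C 0-3 | A 3-6 | B 6-9 | A 9-12 | B 12-14 | A 14-17 |
Completion: A=17  B=14  C=3
Turnaround (C−A): A=14  B=11  C=3
Response(C) = first start − arrival = 0 − 0 = 0

0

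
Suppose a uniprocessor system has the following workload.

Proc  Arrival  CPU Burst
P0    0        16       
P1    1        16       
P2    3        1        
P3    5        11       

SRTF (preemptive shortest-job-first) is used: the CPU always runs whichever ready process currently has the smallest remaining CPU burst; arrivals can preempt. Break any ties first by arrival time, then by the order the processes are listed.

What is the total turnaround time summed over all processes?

Timeline: | P0 0-3 | P2 3-4 | P0 4-5 | P3 5-16 | P0 16-28 | P1 28-44 |
Completion: P0=28  P1=44  P2=4  P3=16
Turnaround (C−A): P0=28  P1=43  P2=1  P3=11
Turnaround = completion − arrival: P0=28, P1=43, P2=1, P3=11
Total turnaround = 28 + 43 + 1 + 11 = 83

83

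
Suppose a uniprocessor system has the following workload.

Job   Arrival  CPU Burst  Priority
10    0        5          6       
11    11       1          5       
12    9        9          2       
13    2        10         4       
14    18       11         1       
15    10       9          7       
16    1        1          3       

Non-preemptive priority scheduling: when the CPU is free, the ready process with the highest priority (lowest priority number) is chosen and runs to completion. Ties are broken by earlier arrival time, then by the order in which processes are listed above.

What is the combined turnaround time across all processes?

Gantt: | 10 0-5 | 16 5-6 | 13 6-16 | 12 16-25 | 14 25-36 | 11 36-37 | 15 37-46 |
Completion: 10=5  11=37  12=25  13=16  14=36  15=46  16=6
Turnaround = completion − arrival: 10=5, 11=26, 12=16, 13=14, 14=18, 15=36, 16=5
Total turnaround = 5 + 26 + 16 + 14 + 18 + 36 + 5 = 120

120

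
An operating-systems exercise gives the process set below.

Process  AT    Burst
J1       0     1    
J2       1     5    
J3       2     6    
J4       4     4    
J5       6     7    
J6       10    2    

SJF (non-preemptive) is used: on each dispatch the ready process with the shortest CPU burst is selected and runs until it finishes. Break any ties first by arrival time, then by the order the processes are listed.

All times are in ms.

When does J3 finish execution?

Timeline: | J1 0-1 | J2 1-6 | J4 6-10 | J6 10-12 | J3 12-18 | J5 18-25 |
Completion: J1=1  J2=6  J3=18  J4=10  J5=25  J6=12

18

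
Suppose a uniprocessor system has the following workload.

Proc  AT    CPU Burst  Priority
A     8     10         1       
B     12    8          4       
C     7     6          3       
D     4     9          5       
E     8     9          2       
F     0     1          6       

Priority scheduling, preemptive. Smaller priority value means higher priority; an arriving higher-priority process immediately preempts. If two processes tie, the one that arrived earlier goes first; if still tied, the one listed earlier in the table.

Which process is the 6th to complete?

D

Schedule: | F 0-1 | idle 1-4 | D 4-7 | C 7-8 | A 8-18 | E 18-27 | C 27-32 | B 32-40 | D 40-46 |
Completion: A=18  B=40  C=32  D=46  E=27  F=1
Turnaround (C−A): A=10  B=28  C=25  D=42  E=19  F=1
Finish order: F → A → E → C → B → D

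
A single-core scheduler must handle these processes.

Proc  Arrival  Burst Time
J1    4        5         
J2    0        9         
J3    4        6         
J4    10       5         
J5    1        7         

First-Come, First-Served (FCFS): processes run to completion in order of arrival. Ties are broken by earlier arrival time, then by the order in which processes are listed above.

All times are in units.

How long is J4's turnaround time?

Schedule: | J2 0-9 | J5 9-16 | J1 16-21 | J3 21-27 | J4 27-32 |
Completion: J1=21  J2=9  J3=27  J4=32  J5=16
Turnaround (C−A): J1=17  J2=9  J3=23  J4=22  J5=15
Turnaround(J4) = completion − arrival = 32 − 10 = 22

22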